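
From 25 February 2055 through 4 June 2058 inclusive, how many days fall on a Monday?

171

25 February 2055 is a Thursday.
From 25 February 2055 to 4 June 2058 is 1196 days inclusive.
1196 = 7 × 170 + 6, so there are 170 full weeks plus 6 extra days.
Each full week contributes one Monday: 170 so far.
The 6 extra days are Thu, Fri, Sat, Sun, Mon, Tue — 1 of them qualifies.
Total: 170 + 1 = 171.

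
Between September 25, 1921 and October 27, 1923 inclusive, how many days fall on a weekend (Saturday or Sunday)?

September 25, 1921 is a Sunday.
The range spans 763 days (inclusive of both endpoints).
763 = 7 × 109, so the span is exactly 109 full weeks.
Each full week contributes 2 weekend days (Sat, Sun): 109 × 2 = 218.
Total: 218.

218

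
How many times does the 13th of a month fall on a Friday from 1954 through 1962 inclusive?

16

Friday-the-13ths by year:
1954: Aug
1955: May
1956: Jan, Apr, Jul
1957: Sep, Dec
1958: Jun
1959: Feb, Mar, Nov
1960: May
1961: Jan, Oct
1962: Apr, Jul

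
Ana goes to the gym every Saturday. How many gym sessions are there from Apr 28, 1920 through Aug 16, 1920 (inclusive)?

16 Saturdays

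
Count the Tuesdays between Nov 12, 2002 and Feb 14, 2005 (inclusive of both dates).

118

Nov 12, 2002 is a Tuesday.
That's 826 days from start to end, counting both.
826 = 7 × 118, so the span is exactly 118 full weeks.
Each full week contributes one Tuesday: 118 so far.
Total: 118.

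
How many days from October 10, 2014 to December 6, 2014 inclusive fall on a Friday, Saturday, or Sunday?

October 10, 2014 is a Friday.
The range spans 58 days (inclusive of both endpoints).
58 = 7 × 8 + 2, so there are 8 full weeks plus 2 extra days.
Each full week contributes 3 days from the set (Fri, Sat, Sun): 8 × 3 = 24.
The 2 extra days are Fri, Sat — 2 of them qualify.
Total: 24 + 2 = 26.

26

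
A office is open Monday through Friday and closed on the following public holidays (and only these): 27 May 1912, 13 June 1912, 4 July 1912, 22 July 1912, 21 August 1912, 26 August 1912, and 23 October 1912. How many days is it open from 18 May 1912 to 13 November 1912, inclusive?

121 working days

18 May 1912 is a Saturday.
From 18 May 1912 to 13 November 1912 is 180 days inclusive.
180 = 7 × 25 + 5, so there are 25 full weeks plus 5 extra days.
Each full week contributes 5 weekdays (Mon–Fri): 25 × 5 = 125.
The 5 extra days are Saturday, Sunday, Monday, Tuesday, Wednesday — 3 of them qualify.
Total: 125 + 3 = 128.
Holidays: 27 May 1912 (Mon); 13 June 1912 (Thu); 4 July 1912 (Thu); 22 July 1912 (Mon); 21 August 1912 (Wed); 26 August 1912 (Mon); 23 October 1912 (Wed).
All 7 holidays fall on weekdays, so subtract 7.
Business days: 128 − 7 = 121.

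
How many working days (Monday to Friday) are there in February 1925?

20 weekdays

February 1, 1925 is a Sunday.
That's 28 days from start to end, counting both.
28 = 7 × 4, so the span is exactly 4 full weeks.
Each full week contributes 5 weekdays (Mon–Fri): 4 × 5 = 20.
Total: 20.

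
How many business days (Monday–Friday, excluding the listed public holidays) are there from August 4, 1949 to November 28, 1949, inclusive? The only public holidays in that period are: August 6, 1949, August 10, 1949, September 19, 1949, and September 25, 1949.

81 business days

August 4, 1949 is a Thursday.
That's 117 days from start to end, counting both.
117 = 7 × 16 + 5, so there are 16 full weeks plus 5 extra days.
Each full week contributes 5 weekdays (Mon–Fri): 16 × 5 = 80.
The 5 extra days are Thursday, Friday, Saturday, Sunday, Monday — 3 of them qualify.
Total: 80 + 3 = 83.
Holidays: August 6, 1949 (Sat); August 10, 1949 (Wed); September 19, 1949 (Mon); September 25, 1949 (Sun).
2 of the 4 holidays fall on weekdays; the rest are weekends and were already excluded.
Business days: 83 − 2 = 81.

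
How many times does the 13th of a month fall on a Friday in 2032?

The 13th falls on a Friday when the month's 13th has weekday Fri.
Jan 13 is Tue; Feb 13 is Fri ✓; Mar 13 is Sat; Apr 13 is Tue; May 13 is Thu; Jun 13 is Sun; Jul 13 is Tue; Aug 13 is Fri ✓; Sep 13 is Mon; Oct 13 is Wed; Nov 13 is Sat; Dec 13 is Mon.
Friday the 13ths: Feb, Aug.

2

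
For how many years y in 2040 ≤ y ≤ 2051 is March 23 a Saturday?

Day of week of March 23 in each year:
2040: Fri, 2041: Sat ✓, 2042: Sun, 2043: Mon, 2044: Wed, 2045: Thu, 2046: Fri, 2047: Sat ✓, 2048: Mon, 2049: Tue, 2050: Wed, 2051: Thu
Saturdays: 2041, 2047.

2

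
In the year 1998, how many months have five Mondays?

4

A month has five Mondays exactly when Monday falls within its first (length − 28) days.
Jan: 31 days, starts Thu → 5 of Thu, Fri, Sat
Feb: 28 days, starts Sun → 5 of (none)
Mar: 31 days, starts Sun → 5 of Sun, Mon, Tue ✓
Apr: 30 days, starts Wed → 5 of Wed, Thu
May: 31 days, starts Fri → 5 of Fri, Sat, Sun
Jun: 30 days, starts Mon → 5 of Mon, Tue ✓
Jul: 31 days, starts Wed → 5 of Wed, Thu, Fri
Aug: 31 days, starts Sat → 5 of Sat, Sun, Mon ✓
Sep: 30 days, starts Tue → 5 of Tue, Wed
Oct: 31 days, starts Thu → 5 of Thu, Fri, Sat
Nov: 30 days, starts Sun → 5 of Sun, Mon ✓
Dec: 31 days, starts Tue → 5 of Tue, Wed, Thu
Months with five Mondays: Mar, Jun, Aug, Nov.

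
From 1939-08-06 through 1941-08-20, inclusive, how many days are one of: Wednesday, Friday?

1939-08-06 is a Sunday.
From 1939-08-06 to 1941-08-20 is 746 days inclusive.
746 = 7 × 106 + 4, so there are 106 full weeks plus 4 extra days.
Each full week contributes 2 days from the set (Wed, Fri): 106 × 2 = 212.
The 4 extra days are Sun, Mon, Tue, Wed — 1 of them qualifies.
Total: 212 + 1 = 213.

213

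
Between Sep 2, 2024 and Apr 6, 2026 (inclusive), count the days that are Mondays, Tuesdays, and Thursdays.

250

Sep 2, 2024 is a Monday.
From Sep 2, 2024 to Apr 6, 2026 is 582 days inclusive.
582 = 7 × 83 + 1, so there are 83 full weeks plus 1 extra day.
Each full week contributes 3 days from the set (Mon, Tue, Thu): 83 × 3 = 249.
The 1 extra day is Mon — 1 of them qualifies.
Total: 249 + 1 = 250.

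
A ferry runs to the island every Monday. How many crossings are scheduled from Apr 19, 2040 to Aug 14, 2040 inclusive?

17 Mondays

Apr 19, 2040 is a Thursday.
From Apr 19, 2040 to Aug 14, 2040 is 118 days inclusive.
118 = 7 × 16 + 6, so there are 16 full weeks plus 6 extra days.
Each full week contributes one Monday: 16 so far.
The 6 extra days are Thursday, Friday, Saturday, Sunday, Monday, Tuesday — 1 of them qualifies.
Total: 16 + 1 = 17.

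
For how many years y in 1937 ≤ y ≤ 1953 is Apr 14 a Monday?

Day of week of April 14 in each year:
1937: Wed, 1938: Thu, 1939: Fri, 1940: Sun, 1941: Mon ✓, 1942: Tue, 1943: Wed, 1944: Fri, 1945: Sat, 1946: Sun, 1947: Mon ✓, 1948: Wed, 1949: Thu, 1950: Fri, 1951: Sat, 1952: Mon ✓, 1953: Tue
Mondays: 1941, 1947, 1952.

3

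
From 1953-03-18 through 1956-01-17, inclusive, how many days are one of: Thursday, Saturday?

1953-03-18 is a Wednesday.
That's 1036 days from start to end, counting both.
1036 = 7 × 148, so the span is exactly 148 full weeks.
Each full week contributes 2 days from the set (Thu, Sat): 148 × 2 = 296.
Total: 296.

296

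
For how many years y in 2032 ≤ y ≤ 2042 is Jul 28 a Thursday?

Day of week of July 28 in each year:
2032: Wed, 2033: Thu ✓, 2034: Fri, 2035: Sat, 2036: Mon, 2037: Tue, 2038: Wed, 2039: Thu ✓, 2040: Sat, 2041: Sun, 2042: Mon
Thursdays: 2033, 2039.

2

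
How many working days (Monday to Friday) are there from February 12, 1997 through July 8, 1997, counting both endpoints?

105 weekdays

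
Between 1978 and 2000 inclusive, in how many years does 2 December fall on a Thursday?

Day of week of December 2 in each year:
1978: Sat, 1979: Sun, 1980: Tue, 1981: Wed, 1982: Thu ✓, 1983: Fri, 1984: Sun, 1985: Mon, 1986: Tue, 1987: Wed, 1988: Fri, 1989: Sat, 1990: Sun, 1991: Mon, 1992: Wed, 1993: Thu ✓, 1994: Fri, 1995: Sat, 1996: Mon, 1997: Tue, 1998: Wed, 1999: Thu ✓, 2000: Sat
Thursdays: 1982, 1993, 1999.

3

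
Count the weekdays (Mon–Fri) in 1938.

1938-01-01 is a Saturday.
From 1938-01-01 to 1938-12-31 is 365 days inclusive.
365 = 7 × 52 + 1, so there are 52 full weeks plus 1 extra day.
Each full week contributes 5 weekdays (Mon–Fri): 52 × 5 = 260.
The 1 extra day is Sat — none qualify.
Total: 260 + 0 = 260.

260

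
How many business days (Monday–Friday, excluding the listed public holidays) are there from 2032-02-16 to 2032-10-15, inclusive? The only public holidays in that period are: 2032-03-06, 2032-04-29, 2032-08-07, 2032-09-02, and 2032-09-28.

2032-02-16 is a Monday.
The range spans 243 days (inclusive of both endpoints).
243 = 7 × 34 + 5, so there are 34 full weeks plus 5 extra days.
Each full week contributes 5 weekdays (Mon–Fri): 34 × 5 = 170.
The 5 extra days are Mon, Tue, Wed, Thu, Fri — 5 of them qualify.
Total: 170 + 5 = 175.
Holidays: 2032-03-06 (Sat); 2032-04-29 (Thu); 2032-08-07 (Sat); 2032-09-02 (Thu); 2032-09-28 (Tue).
3 of the 5 holidays fall on weekdays; the rest are weekends and were already excluded.
Business days: 175 − 3 = 172.

172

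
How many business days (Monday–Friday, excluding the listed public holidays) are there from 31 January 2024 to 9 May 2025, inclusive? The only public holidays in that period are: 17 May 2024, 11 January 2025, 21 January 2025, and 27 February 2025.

330 business days

31 January 2024 is a Wednesday.
The range spans 465 days (inclusive of both endpoints).
465 = 7 × 66 + 3, so there are 66 full weeks plus 3 extra days.
Each full week contributes 5 weekdays (Mon–Fri): 66 × 5 = 330.
The 3 extra days are Wed, Thu, Fri — 3 of them qualify.
Total: 330 + 3 = 333.
Holidays: 17 May 2024 (Fri); 11 January 2025 (Sat); 21 January 2025 (Tue); 27 February 2025 (Thu).
3 of the 4 holidays fall on weekdays; the rest are weekends and were already excluded.
Business days: 333 − 3 = 330.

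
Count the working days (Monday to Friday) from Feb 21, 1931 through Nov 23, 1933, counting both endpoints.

Feb 21, 1931 is a Saturday.
The range spans 1007 days (inclusive of both endpoints).
1007 = 7 × 143 + 6, so there are 143 full weeks plus 6 extra days.
Each full week contributes 5 weekdays (Mon–Fri): 143 × 5 = 715.
The 6 extra days are Sat, Sun, Mon, Tue, Wed, Thu — 4 of them qualify.
Total: 715 + 4 = 719.

719 weekdays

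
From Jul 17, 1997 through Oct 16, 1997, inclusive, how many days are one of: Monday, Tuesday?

26

Jul 17, 1997 is a Thursday.
The range spans 92 days (inclusive of both endpoints).
92 = 7 × 13 + 1, so there are 13 full weeks plus 1 extra day.
Each full week contributes 2 days from the set (Mon, Tue): 13 × 2 = 26.
The 1 extra day is Thu — none qualify.
Total: 26 + 0 = 26.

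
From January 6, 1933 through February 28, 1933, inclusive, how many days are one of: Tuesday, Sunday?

16

January 6, 1933 is a Friday.
The range spans 54 days (inclusive of both endpoints).
54 = 7 × 7 + 5, so there are 7 full weeks plus 5 extra days.
Each full week contributes 2 days from the set (Tue, Sun): 7 × 2 = 14.
The 5 extra days are Fri, Sat, Sun, Mon, Tue — 2 of them qualify.
Total: 14 + 2 = 16.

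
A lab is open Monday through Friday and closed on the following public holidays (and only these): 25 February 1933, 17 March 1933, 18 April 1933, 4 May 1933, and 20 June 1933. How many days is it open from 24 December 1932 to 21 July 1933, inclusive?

24 December 1932 is a Saturday.
From 24 December 1932 to 21 July 1933 is 210 days inclusive.
210 = 7 × 30, so the span is exactly 30 full weeks.
Each full week contributes 5 weekdays (Mon–Fri): 30 × 5 = 150.
Holidays: 25 February 1933 (Sat); 17 March 1933 (Fri); 18 April 1933 (Tue); 4 May 1933 (Thu); 20 June 1933 (Tue).
4 of the 5 holidays fall on weekdays; the rest are weekends and were already excluded.
Business days: 150 − 4 = 146.

146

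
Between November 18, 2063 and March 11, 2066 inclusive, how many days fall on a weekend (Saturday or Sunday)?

November 18, 2063 is a Sunday.
That's 845 days from start to end, counting both.
845 = 7 × 120 + 5, so there are 120 full weeks plus 5 extra days.
Each full week contributes 2 weekend days (Sat, Sun): 120 × 2 = 240.
The 5 extra days are Sunday, Monday, Tuesday, Wednesday, Thursday — 1 of them qualifies.
Total: 240 + 1 = 241.

241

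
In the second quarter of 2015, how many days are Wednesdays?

2015-04-01 is a Wednesday.
The range spans 91 days (inclusive of both endpoints).
91 = 7 × 13, so the span is exactly 13 full weeks.
Each full week contributes one Wednesday: 13 so far.

13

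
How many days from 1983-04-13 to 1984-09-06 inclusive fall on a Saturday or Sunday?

146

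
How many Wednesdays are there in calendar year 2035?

1 January 2035 is a Monday.
The range spans 365 days (inclusive of both endpoints).
365 = 7 × 52 + 1, so there are 52 full weeks plus 1 extra day.
Each full week contributes one Wednesday: 52 so far.
The 1 extra day is Monday — none qualify.
Total: 52 + 0 = 52.

52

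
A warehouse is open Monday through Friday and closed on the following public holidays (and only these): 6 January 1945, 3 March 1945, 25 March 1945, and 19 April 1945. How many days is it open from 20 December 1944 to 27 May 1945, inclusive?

112 working days

20 December 1944 is a Wednesday.
The range spans 159 days (inclusive of both endpoints).
159 = 7 × 22 + 5, so there are 22 full weeks plus 5 extra days.
Each full week contributes 5 weekdays (Mon–Fri): 22 × 5 = 110.
The 5 extra days are Wednesday, Thursday, Friday, Saturday, Sunday — 3 of them qualify.
Total: 110 + 3 = 113.
Holidays: 6 January 1945 (Sat); 3 March 1945 (Sat); 25 March 1945 (Sun); 19 April 1945 (Thu).
1 of the 4 holidays fall on weekdays; the rest are weekends and were already excluded.
Business days: 113 − 1 = 112.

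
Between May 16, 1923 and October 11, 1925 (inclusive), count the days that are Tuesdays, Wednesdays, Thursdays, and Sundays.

May 16, 1923 is a Wednesday.
The range spans 880 days (inclusive of both endpoints).
880 = 7 × 125 + 5, so there are 125 full weeks plus 5 extra days.
Each full week contributes 4 days from the set (Tue, Wed, Thu, Sun): 125 × 4 = 500.
The 5 extra days are Wed, Thu, Fri, Sat, Sun — 3 of them qualify.
Total: 500 + 3 = 503.

503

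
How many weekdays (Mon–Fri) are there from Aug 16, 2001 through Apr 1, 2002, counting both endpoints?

163 weekdays

Aug 16, 2001 is a Thursday.
That's 229 days from start to end, counting both.
229 = 7 × 32 + 5, so there are 32 full weeks plus 5 extra days.
Each full week contributes 5 weekdays (Mon–Fri): 32 × 5 = 160.
The 5 extra days are Thursday, Friday, Saturday, Sunday, Monday — 3 of them qualify.
Total: 160 + 3 = 163.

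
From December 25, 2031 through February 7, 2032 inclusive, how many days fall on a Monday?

6

December 25, 2031 is a Thursday.
That's 45 days from start to end, counting both.
45 = 7 × 6 + 3, so there are 6 full weeks plus 3 extra days.
Each full week contributes one Monday: 6 so far.
The 3 extra days are Thu, Fri, Sat — none qualify.
Total: 6 + 0 = 6.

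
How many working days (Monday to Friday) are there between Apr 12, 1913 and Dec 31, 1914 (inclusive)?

449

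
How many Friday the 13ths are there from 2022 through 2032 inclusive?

18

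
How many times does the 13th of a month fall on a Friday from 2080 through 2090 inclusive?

18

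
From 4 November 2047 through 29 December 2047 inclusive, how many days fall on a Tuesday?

4 November 2047 is a Monday.
From 4 November 2047 to 29 December 2047 is 56 days inclusive.
56 = 7 × 8, so the span is exactly 8 full weeks.
Each full week contributes one Tuesday: 8 so far.

8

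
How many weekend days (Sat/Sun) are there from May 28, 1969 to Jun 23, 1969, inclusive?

8

May 28, 1969 is a Wednesday.
The range spans 27 days (inclusive of both endpoints).
27 = 7 × 3 + 6, so there are 3 full weeks plus 6 extra days.
Each full week contributes 2 weekend days (Sat, Sun): 3 × 2 = 6.
The 6 extra days are Wed, Thu, Fri, Sat, Sun, Mon — 2 of them qualify.
Total: 6 + 2 = 8.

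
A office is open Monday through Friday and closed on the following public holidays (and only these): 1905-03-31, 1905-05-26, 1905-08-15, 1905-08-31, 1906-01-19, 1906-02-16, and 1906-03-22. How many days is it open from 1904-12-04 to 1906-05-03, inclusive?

1904-12-04 is a Sunday.
The range spans 516 days (inclusive of both endpoints).
516 = 7 × 73 + 5, so there are 73 full weeks plus 5 extra days.
Each full week contributes 5 weekdays (Mon–Fri): 73 × 5 = 365.
The 5 extra days are Sunday, Monday, Tuesday, Wednesday, Thursday — 4 of them qualify.
Total: 365 + 4 = 369.
Holidays: 1905-03-31 (Fri); 1905-05-26 (Fri); 1905-08-15 (Tue); 1905-08-31 (Thu); 1906-01-19 (Fri); 1906-02-16 (Fri); 1906-03-22 (Thu).
All 7 holidays fall on weekdays, so subtract 7.
Business days: 369 − 7 = 362.

362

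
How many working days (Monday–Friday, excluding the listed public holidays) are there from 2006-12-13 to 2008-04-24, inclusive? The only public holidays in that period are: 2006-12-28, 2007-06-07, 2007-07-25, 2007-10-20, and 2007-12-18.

2006-12-13 is a Wednesday.
From 2006-12-13 to 2008-04-24 is 499 days inclusive.
499 = 7 × 71 + 2, so there are 71 full weeks plus 2 extra days.
Each full week contributes 5 weekdays (Mon–Fri): 71 × 5 = 355.
The 2 extra days are Wed, Thu — 2 of them qualify.
Total: 355 + 2 = 357.
Holidays: 2006-12-28 (Thu); 2007-06-07 (Thu); 2007-07-25 (Wed); 2007-10-20 (Sat); 2007-12-18 (Tue).
4 of the 5 holidays fall on weekdays; the rest are weekends and were already excluded.
Business days: 357 − 4 = 353.

353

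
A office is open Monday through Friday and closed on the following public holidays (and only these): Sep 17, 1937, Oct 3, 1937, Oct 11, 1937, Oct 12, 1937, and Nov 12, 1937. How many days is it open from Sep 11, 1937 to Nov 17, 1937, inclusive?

Sep 11, 1937 is a Saturday.
The range spans 68 days (inclusive of both endpoints).
68 = 7 × 9 + 5, so there are 9 full weeks plus 5 extra days.
Each full week contributes 5 weekdays (Mon–Fri): 9 × 5 = 45.
The 5 extra days are Sat, Sun, Mon, Tue, Wed — 3 of them qualify.
Total: 45 + 3 = 48.
Holidays: Sep 17, 1937 (Fri); Oct 3, 1937 (Sun); Oct 11, 1937 (Mon); Oct 12, 1937 (Tue); Nov 12, 1937 (Fri).
4 of the 5 holidays fall on weekdays; the rest are weekends and were already excluded.
Business days: 48 − 4 = 44.

44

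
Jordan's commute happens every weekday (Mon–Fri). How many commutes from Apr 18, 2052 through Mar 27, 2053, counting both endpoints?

246

Apr 18, 2052 is a Thursday.
From Apr 18, 2052 to Mar 27, 2053 is 344 days inclusive.
344 = 7 × 49 + 1, so there are 49 full weeks plus 1 extra day.
Each full week contributes 5 weekdays (Mon–Fri): 49 × 5 = 245.
The 1 extra day is Thu — 1 of them qualifies.
Total: 245 + 1 = 246.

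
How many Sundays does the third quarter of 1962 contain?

July 1, 1962 is a Sunday.
The range spans 92 days (inclusive of both endpoints).
92 = 7 × 13 + 1, so there are 13 full weeks plus 1 extra day.
Each full week contributes one Sunday: 13 so far.
The 1 extra day is Sunday — 1 of them qualifies.
Total: 13 + 1 = 14.

14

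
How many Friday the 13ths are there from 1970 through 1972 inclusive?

Friday-the-13ths by year:
1970: Feb, Mar, Nov
1971: Aug
1972: Oct

5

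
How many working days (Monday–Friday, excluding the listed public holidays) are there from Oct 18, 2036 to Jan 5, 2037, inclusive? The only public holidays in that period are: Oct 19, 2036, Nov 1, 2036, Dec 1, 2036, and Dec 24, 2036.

Oct 18, 2036 is a Saturday.
From Oct 18, 2036 to Jan 5, 2037 is 80 days inclusive.
80 = 7 × 11 + 3, so there are 11 full weeks plus 3 extra days.
Each full week contributes 5 weekdays (Mon–Fri): 11 × 5 = 55.
The 3 extra days are Sat, Sun, Mon — 1 of them qualifies.
Total: 55 + 1 = 56.
Holidays: Oct 19, 2036 (Sun); Nov 1, 2036 (Sat); Dec 1, 2036 (Mon); Dec 24, 2036 (Wed).
2 of the 4 holidays fall on weekdays; the rest are weekends and were already excluded.
Business days: 56 − 2 = 54.

54 working days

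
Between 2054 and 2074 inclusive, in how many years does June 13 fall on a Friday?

3

Day of week of June 13 in each year:
2054: Sat, 2055: Sun, 2056: Tue, 2057: Wed, 2058: Thu, 2059: Fri ✓, 2060: Sun, 2061: Mon, 2062: Tue, 2063: Wed, 2064: Fri ✓, 2065: Sat, 2066: Sun, 2067: Mon, 2068: Wed, 2069: Thu, 2070: Fri ✓, 2071: Sat, 2072: Mon, 2073: Tue, 2074: Wed
Fridays: 2059, 2064, 2070.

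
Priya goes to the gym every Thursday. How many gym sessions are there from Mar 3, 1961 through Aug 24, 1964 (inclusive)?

181

Mar 3, 1961 is a Friday.
That's 1271 days from start to end, counting both.
1271 = 7 × 181 + 4, so there are 181 full weeks plus 4 extra days.
Each full week contributes one Thursday: 181 so far.
The 4 extra days are Fri, Sat, Sun, Mon — none qualify.
Total: 181 + 0 = 181.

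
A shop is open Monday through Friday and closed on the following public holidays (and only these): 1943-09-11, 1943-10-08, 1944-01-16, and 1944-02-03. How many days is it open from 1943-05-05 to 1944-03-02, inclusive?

215

1943-05-05 is a Wednesday.
The range spans 303 days (inclusive of both endpoints).
303 = 7 × 43 + 2, so there are 43 full weeks plus 2 extra days.
Each full week contributes 5 weekdays (Mon–Fri): 43 × 5 = 215.
The 2 extra days are Wednesday, Thursday — 2 of them qualify.
Total: 215 + 2 = 217.
Holidays: 1943-09-11 (Sat); 1943-10-08 (Fri); 1944-01-16 (Sun); 1944-02-03 (Thu).
2 of the 4 holidays fall on weekdays; the rest are weekends and were already excluded.
Business days: 217 − 2 = 215.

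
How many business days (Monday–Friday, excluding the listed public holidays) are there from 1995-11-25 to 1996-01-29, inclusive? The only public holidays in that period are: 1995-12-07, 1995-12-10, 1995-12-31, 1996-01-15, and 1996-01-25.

1995-11-25 is a Saturday.
That's 66 days from start to end, counting both.
66 = 7 × 9 + 3, so there are 9 full weeks plus 3 extra days.
Each full week contributes 5 weekdays (Mon–Fri): 9 × 5 = 45.
The 3 extra days are Sat, Sun, Mon — 1 of them qualifies.
Total: 45 + 1 = 46.
Holidays: 1995-12-07 (Thu); 1995-12-10 (Sun); 1995-12-31 (Sun); 1996-01-15 (Mon); 1996-01-25 (Thu).
3 of the 5 holidays fall on weekdays; the rest are weekends and were already excluded.
Business days: 46 − 3 = 43.

43 business days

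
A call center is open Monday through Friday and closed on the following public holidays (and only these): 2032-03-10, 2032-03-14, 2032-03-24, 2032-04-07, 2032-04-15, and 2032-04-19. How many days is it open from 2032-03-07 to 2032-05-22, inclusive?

50 business days

2032-03-07 is a Sunday.
From 2032-03-07 to 2032-05-22 is 77 days inclusive.
77 = 7 × 11, so the span is exactly 11 full weeks.
Each full week contributes 5 weekdays (Mon–Fri): 11 × 5 = 55.
Total: 55.
Holidays: 2032-03-10 (Wed); 2032-03-14 (Sun); 2032-03-24 (Wed); 2032-04-07 (Wed); 2032-04-15 (Thu); 2032-04-19 (Mon).
5 of the 6 holidays fall on weekdays; the rest are weekends and were already excluded.
Business days: 55 − 5 = 50.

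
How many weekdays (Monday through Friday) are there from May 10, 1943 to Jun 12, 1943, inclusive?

25

May 10, 1943 is a Monday.
From May 10, 1943 to Jun 12, 1943 is 34 days inclusive.
34 = 7 × 4 + 6, so there are 4 full weeks plus 6 extra days.
Each full week contributes 5 weekdays (Mon–Fri): 4 × 5 = 20.
The 6 extra days are Monday, Tuesday, Wednesday, Thursday, Friday, Saturday — 5 of them qualify.
Total: 20 + 5 = 25.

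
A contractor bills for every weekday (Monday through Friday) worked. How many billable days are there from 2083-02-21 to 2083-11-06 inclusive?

185

2083-02-21 is a Sunday.
The range spans 259 days (inclusive of both endpoints).
259 = 7 × 37, so the span is exactly 37 full weeks.
Each full week contributes 5 weekdays (Mon–Fri): 37 × 5 = 185.
Total: 185.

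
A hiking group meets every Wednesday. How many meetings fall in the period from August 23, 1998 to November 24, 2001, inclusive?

August 23, 1998 is a Sunday.
From August 23, 1998 to November 24, 2001 is 1190 days inclusive.
1190 = 7 × 170, so the span is exactly 170 full weeks.
Each full week contributes one Wednesday: 170 so far.

170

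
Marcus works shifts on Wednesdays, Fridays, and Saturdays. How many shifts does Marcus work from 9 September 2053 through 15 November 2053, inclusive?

9 September 2053 is a Tuesday.
The range spans 68 days (inclusive of both endpoints).
68 = 7 × 9 + 5, so there are 9 full weeks plus 5 extra days.
Each full week contributes 3 days from the set (Wed, Fri, Sat): 9 × 3 = 27.
The 5 extra days are Tue, Wed, Thu, Fri, Sat — 3 of them qualify.
Total: 27 + 3 = 30.

30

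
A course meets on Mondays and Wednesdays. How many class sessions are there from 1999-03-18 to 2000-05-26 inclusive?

1999-03-18 is a Thursday.
The range spans 436 days (inclusive of both endpoints).
436 = 7 × 62 + 2, so there are 62 full weeks plus 2 extra days.
Each full week contributes 2 days from the set (Mon, Wed): 62 × 2 = 124.
The 2 extra days are Thu, Fri — none qualify.
Total: 124 + 0 = 124.

124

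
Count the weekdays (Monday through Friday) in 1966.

Jan 1, 1966 is a Saturday.
From Jan 1, 1966 to Dec 31, 1966 is 365 days inclusive.
365 = 7 × 52 + 1, so there are 52 full weeks plus 1 extra day.
Each full week contributes 5 weekdays (Mon–Fri): 52 × 5 = 260.
The 1 extra day is Sat — none qualify.
Total: 260 + 0 = 260.

260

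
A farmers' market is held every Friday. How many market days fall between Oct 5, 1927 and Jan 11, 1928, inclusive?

Oct 5, 1927 is a Wednesday.
That's 99 days from start to end, counting both.
99 = 7 × 14 + 1, so there are 14 full weeks plus 1 extra day.
Each full week contributes one Friday: 14 so far.
The 1 extra day is Wednesday — none qualify.
Total: 14 + 0 = 14.

14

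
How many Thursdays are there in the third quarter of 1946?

July 1, 1946 is a Monday.
From July 1, 1946 to September 30, 1946 is 92 days inclusive.
92 = 7 × 13 + 1, so there are 13 full weeks plus 1 extra day.
Each full week contributes one Thursday: 13 so far.
The 1 extra day is Monday — none qualify.
Total: 13 + 0 = 13.

13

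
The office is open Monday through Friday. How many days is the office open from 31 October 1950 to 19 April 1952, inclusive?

31 October 1950 is a Tuesday.
From 31 October 1950 to 19 April 1952 is 537 days inclusive.
537 = 7 × 76 + 5, so there are 76 full weeks plus 5 extra days.
Each full week contributes 5 weekdays (Mon–Fri): 76 × 5 = 380.
The 5 extra days are Tuesday, Wednesday, Thursday, Friday, Saturday — 4 of them qualify.
Total: 380 + 4 = 384.

384 weekdays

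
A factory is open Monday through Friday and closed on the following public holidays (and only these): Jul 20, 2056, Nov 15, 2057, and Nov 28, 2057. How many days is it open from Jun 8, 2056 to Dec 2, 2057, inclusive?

384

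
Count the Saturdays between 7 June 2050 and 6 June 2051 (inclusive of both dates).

7 June 2050 is a Tuesday.
That's 365 days from start to end, counting both.
365 = 7 × 52 + 1, so there are 52 full weeks plus 1 extra day.
Each full week contributes one Saturday: 52 so far.
The 1 extra day is Tuesday — none qualify.
Total: 52 + 0 = 52.

52 Saturdays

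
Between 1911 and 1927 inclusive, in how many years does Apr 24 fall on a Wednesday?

2

Day of week of April 24 in each year:
1911: Mon, 1912: Wed ✓, 1913: Thu, 1914: Fri, 1915: Sat, 1916: Mon, 1917: Tue, 1918: Wed ✓, 1919: Thu, 1920: Sat, 1921: Sun, 1922: Mon, 1923: Tue, 1924: Thu, 1925: Fri, 1926: Sat, 1927: Sun
Wednesdays: 1912, 1918.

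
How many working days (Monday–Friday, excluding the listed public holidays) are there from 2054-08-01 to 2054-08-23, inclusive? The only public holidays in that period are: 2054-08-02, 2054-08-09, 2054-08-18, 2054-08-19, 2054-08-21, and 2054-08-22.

12 working days

2054-08-01 is a Saturday.
From 2054-08-01 to 2054-08-23 is 23 days inclusive.
23 = 7 × 3 + 2, so there are 3 full weeks plus 2 extra days.
Each full week contributes 5 weekdays (Mon–Fri): 3 × 5 = 15.
The 2 extra days are Saturday, Sunday — none qualify.
Total: 15 + 0 = 15.
Holidays: 2054-08-02 (Sun); 2054-08-09 (Sun); 2054-08-18 (Tue); 2054-08-19 (Wed); 2054-08-21 (Fri); 2054-08-22 (Sat).
3 of the 6 holidays fall on weekdays; the rest are weekends and were already excluded.
Business days: 15 − 3 = 12.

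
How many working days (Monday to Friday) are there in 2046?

2046-01-01 is a Monday.
The range spans 365 days (inclusive of both endpoints).
365 = 7 × 52 + 1, so there are 52 full weeks plus 1 extra day.
Each full week contributes 5 weekdays (Mon–Fri): 52 × 5 = 260.
The 1 extra day is Mon — 1 of them qualifies.
Total: 260 + 1 = 261.

261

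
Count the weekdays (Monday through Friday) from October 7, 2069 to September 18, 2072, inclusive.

770 weekdays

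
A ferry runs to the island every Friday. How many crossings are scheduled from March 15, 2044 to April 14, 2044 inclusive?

4

March 15, 2044 is a Tuesday.
That's 31 days from start to end, counting both.
31 = 7 × 4 + 3, so there are 4 full weeks plus 3 extra days.
Each full week contributes one Friday: 4 so far.
The 3 extra days are Tue, Wed, Thu — none qualify.
Total: 4 + 0 = 4.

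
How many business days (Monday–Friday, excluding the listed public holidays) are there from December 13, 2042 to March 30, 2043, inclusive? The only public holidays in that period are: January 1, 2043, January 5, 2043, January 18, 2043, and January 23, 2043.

December 13, 2042 is a Saturday.
The range spans 108 days (inclusive of both endpoints).
108 = 7 × 15 + 3, so there are 15 full weeks plus 3 extra days.
Each full week contributes 5 weekdays (Mon–Fri): 15 × 5 = 75.
The 3 extra days are Saturday, Sunday, Monday — 1 of them qualifies.
Total: 75 + 1 = 76.
Holidays: January 1, 2043 (Thu); January 5, 2043 (Mon); January 18, 2043 (Sun); January 23, 2043 (Fri).
3 of the 4 holidays fall on weekdays; the rest are weekends and were already excluded.
Business days: 76 − 3 = 73.

73 business days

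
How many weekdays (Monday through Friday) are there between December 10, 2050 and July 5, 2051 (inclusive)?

December 10, 2050 is a Saturday.
From December 10, 2050 to July 5, 2051 is 208 days inclusive.
208 = 7 × 29 + 5, so there are 29 full weeks plus 5 extra days.
Each full week contributes 5 weekdays (Mon–Fri): 29 × 5 = 145.
The 5 extra days are Saturday, Sunday, Monday, Tuesday, Wednesday — 3 of them qualify.
Total: 145 + 3 = 148.

148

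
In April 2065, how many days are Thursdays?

1 April 2065 is a Wednesday.
From 1 April 2065 to 30 April 2065 is 30 days inclusive.
30 = 7 × 4 + 2, so there are 4 full weeks plus 2 extra days.
Each full week contributes one Thursday: 4 so far.
The 2 extra days are Wed, Thu — 1 of them qualifies.
Total: 4 + 1 = 5.

5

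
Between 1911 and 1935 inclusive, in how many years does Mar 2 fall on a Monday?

3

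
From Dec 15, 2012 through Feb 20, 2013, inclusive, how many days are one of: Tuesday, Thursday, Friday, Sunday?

38

Dec 15, 2012 is a Saturday.
That's 68 days from start to end, counting both.
68 = 7 × 9 + 5, so there are 9 full weeks plus 5 extra days.
Each full week contributes 4 days from the set (Tue, Thu, Fri, Sun): 9 × 4 = 36.
The 5 extra days are Saturday, Sunday, Monday, Tuesday, Wednesday — 2 of them qualify.
Total: 36 + 2 = 38.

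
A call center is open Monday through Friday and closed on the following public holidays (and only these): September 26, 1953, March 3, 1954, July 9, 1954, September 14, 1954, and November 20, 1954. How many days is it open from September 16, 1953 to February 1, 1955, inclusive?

357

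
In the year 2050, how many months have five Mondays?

4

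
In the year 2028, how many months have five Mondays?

4

A month has five Mondays exactly when Monday falls within its first (length − 28) days.
Jan: 31 days, starts Sat → 5 of Sat, Sun, Mon ✓
Feb: 29 days, starts Tue → 5 of Tue
Mar: 31 days, starts Wed → 5 of Wed, Thu, Fri
Apr: 30 days, starts Sat → 5 of Sat, Sun
May: 31 days, starts Mon → 5 of Mon, Tue, Wed ✓
Jun: 30 days, starts Thu → 5 of Thu, Fri
Jul: 31 days, starts Sat → 5 of Sat, Sun, Mon ✓
Aug: 31 days, starts Tue → 5 of Tue, Wed, Thu
Sep: 30 days, starts Fri → 5 of Fri, Sat
Oct: 31 days, starts Sun → 5 of Sun, Mon, Tue ✓
Nov: 30 days, starts Wed → 5 of Wed, Thu
Dec: 31 days, starts Fri → 5 of Fri, Sat, Sun
Months with five Mondays: Jan, May, Jul, Oct.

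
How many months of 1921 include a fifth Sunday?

4

A month has five Sundays exactly when Sunday falls within its first (length − 28) days.
Jan: 31 days, starts Sat → 5 of Sat, Sun, Mon ✓
Feb: 28 days, starts Tue → 5 of (none)
Mar: 31 days, starts Tue → 5 of Tue, Wed, Thu
Apr: 30 days, starts Fri → 5 of Fri, Sat
May: 31 days, starts Sun → 5 of Sun, Mon, Tue ✓
Jun: 30 days, starts Wed → 5 of Wed, Thu
Jul: 31 days, starts Fri → 5 of Fri, Sat, Sun ✓
Aug: 31 days, starts Mon → 5 of Mon, Tue, Wed
Sep: 30 days, starts Thu → 5 of Thu, Fri
Oct: 31 days, starts Sat → 5 of Sat, Sun, Mon ✓
Nov: 30 days, starts Tue → 5 of Tue, Wed
Dec: 31 days, starts Thu → 5 of Thu, Fri, Sat
Months with five Sundays: Jan, May, Jul, Oct.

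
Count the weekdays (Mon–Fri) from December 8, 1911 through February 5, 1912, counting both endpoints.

42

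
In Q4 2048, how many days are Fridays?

13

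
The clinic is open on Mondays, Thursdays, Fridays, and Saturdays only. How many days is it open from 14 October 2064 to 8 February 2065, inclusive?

67

14 October 2064 is a Tuesday.
From 14 October 2064 to 8 February 2065 is 118 days inclusive.
118 = 7 × 16 + 6, so there are 16 full weeks plus 6 extra days.
Each full week contributes 4 days from the set (Mon, Thu, Fri, Sat): 16 × 4 = 64.
The 6 extra days are Tuesday, Wednesday, Thursday, Friday, Saturday, Sunday — 3 of them qualify.
Total: 64 + 3 = 67.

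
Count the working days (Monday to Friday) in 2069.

261 weekdays

2069-01-01 is a Tuesday.
That's 365 days from start to end, counting both.
365 = 7 × 52 + 1, so there are 52 full weeks plus 1 extra day.
Each full week contributes 5 weekdays (Mon–Fri): 52 × 5 = 260.
The 1 extra day is Tue — 1 of them qualifies.
Total: 260 + 1 = 261.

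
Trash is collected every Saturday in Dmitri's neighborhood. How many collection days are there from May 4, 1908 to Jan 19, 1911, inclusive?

May 4, 1908 is a Monday.
The range spans 991 days (inclusive of both endpoints).
991 = 7 × 141 + 4, so there are 141 full weeks plus 4 extra days.
Each full week contributes one Saturday: 141 so far.
The 4 extra days are Mon, Tue, Wed, Thu — none qualify.
Total: 141 + 0 = 141.

141 Saturdays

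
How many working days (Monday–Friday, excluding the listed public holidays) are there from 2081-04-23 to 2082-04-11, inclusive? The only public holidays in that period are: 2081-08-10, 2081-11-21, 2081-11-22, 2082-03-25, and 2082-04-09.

250 working days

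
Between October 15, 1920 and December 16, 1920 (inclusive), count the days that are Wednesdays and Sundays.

18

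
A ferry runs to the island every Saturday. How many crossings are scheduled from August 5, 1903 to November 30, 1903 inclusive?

August 5, 1903 is a Wednesday.
The range spans 118 days (inclusive of both endpoints).
118 = 7 × 16 + 6, so there are 16 full weeks plus 6 extra days.
Each full week contributes one Saturday: 16 so far.
The 6 extra days are Wednesday, Thursday, Friday, Saturday, Sunday, Monday — 1 of them qualifies.
Total: 16 + 1 = 17.

17 Saturdays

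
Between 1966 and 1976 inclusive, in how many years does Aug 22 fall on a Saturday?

1

Day of week of August 22 in each year:
1966: Mon, 1967: Tue, 1968: Thu, 1969: Fri, 1970: Sat ✓, 1971: Sun, 1972: Tue, 1973: Wed, 1974: Thu, 1975: Fri, 1976: Sun
Saturdays: 1970.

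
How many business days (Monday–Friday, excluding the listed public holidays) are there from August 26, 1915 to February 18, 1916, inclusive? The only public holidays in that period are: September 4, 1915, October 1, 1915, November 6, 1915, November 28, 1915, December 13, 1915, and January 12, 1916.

124 business days

August 26, 1915 is a Thursday.
The range spans 177 days (inclusive of both endpoints).
177 = 7 × 25 + 2, so there are 25 full weeks plus 2 extra days.
Each full week contributes 5 weekdays (Mon–Fri): 25 × 5 = 125.
The 2 extra days are Thursday, Friday — 2 of them qualify.
Total: 125 + 2 = 127.
Holidays: September 4, 1915 (Sat); October 1, 1915 (Fri); November 6, 1915 (Sat); November 28, 1915 (Sun); December 13, 1915 (Mon); January 12, 1916 (Wed).
3 of the 6 holidays fall on weekdays; the rest are weekends and were already excluded.
Business days: 127 − 3 = 124.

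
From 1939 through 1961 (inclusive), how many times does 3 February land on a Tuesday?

Day of week of February 3 in each year:
1939: Fri, 1940: Sat, 1941: Mon, 1942: Tue ✓, 1943: Wed, 1944: Thu, 1945: Sat, 1946: Sun, 1947: Mon, 1948: Tue ✓, 1949: Thu, 1950: Fri, 1951: Sat, 1952: Sun, 1953: Tue ✓, 1954: Wed, 1955: Thu, 1956: Fri, 1957: Sun, 1958: Mon, 1959: Tue ✓, 1960: Wed, 1961: Fri
Tuesdays: 1942, 1948, 1953, 1959.

4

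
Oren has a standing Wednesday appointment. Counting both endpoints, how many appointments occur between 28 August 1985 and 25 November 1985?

13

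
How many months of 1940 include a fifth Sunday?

A month has five Sundays exactly when Sunday falls within its first (length − 28) days.
Jan: 31 days, starts Mon → 5 of Mon, Tue, Wed
Feb: 29 days, starts Thu → 5 of Thu
Mar: 31 days, starts Fri → 5 of Fri, Sat, Sun ✓
Apr: 30 days, starts Mon → 5 of Mon, Tue
May: 31 days, starts Wed → 5 of Wed, Thu, Fri
Jun: 30 days, starts Sat → 5 of Sat, Sun ✓
Jul: 31 days, starts Mon → 5 of Mon, Tue, Wed
Aug: 31 days, starts Thu → 5 of Thu, Fri, Sat
Sep: 30 days, starts Sun → 5 of Sun, Mon ✓
Oct: 31 days, starts Tue → 5 of Tue, Wed, Thu
Nov: 30 days, starts Fri → 5 of Fri, Sat
Dec: 31 days, starts Sun → 5 of Sun, Mon, Tue ✓
Months with five Sundays: Mar, Jun, Sep, Dec.

4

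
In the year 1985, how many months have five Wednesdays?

A month has five Wednesdays exactly when Wednesday falls within its first (length − 28) days.
Jan: 31 days, starts Tue → 5 of Tue, Wed, Thu ✓
Feb: 28 days, starts Fri → 5 of (none)
Mar: 31 days, starts Fri → 5 of Fri, Sat, Sun
Apr: 30 days, starts Mon → 5 of Mon, Tue
May: 31 days, starts Wed → 5 of Wed, Thu, Fri ✓
Jun: 30 days, starts Sat → 5 of Sat, Sun
Jul: 31 days, starts Mon → 5 of Mon, Tue, Wed ✓
Aug: 31 days, starts Thu → 5 of Thu, Fri, Sat
Sep: 30 days, starts Sun → 5 of Sun, Mon
Oct: 31 days, starts Tue → 5 of Tue, Wed, Thu ✓
Nov: 30 days, starts Fri → 5 of Fri, Sat
Dec: 31 days, starts Sun → 5 of Sun, Mon, Tue
Months with five Wednesdays: Jan, May, Jul, Oct.

4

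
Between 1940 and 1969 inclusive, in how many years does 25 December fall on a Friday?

Day of week of December 25 in each year:
1940: Wed, 1941: Thu, 1942: Fri ✓, 1943: Sat, 1944: Mon, 1945: Tue, 1946: Wed, 1947: Thu, 1948: Sat, 1949: Sun, 1950: Mon, 1951: Tue, 1952: Thu, 1953: Fri ✓, 1954: Sat, 1955: Sun, 1956: Tue, 1957: Wed, 1958: Thu, 1959: Fri ✓, 1960: Sun, 1961: Mon, 1962: Tue, 1963: Wed, 1964: Fri ✓, 1965: Sat, 1966: Sun, 1967: Mon, 1968: Wed, 1969: Thu
Fridays: 1942, 1953, 1959, 1964.

4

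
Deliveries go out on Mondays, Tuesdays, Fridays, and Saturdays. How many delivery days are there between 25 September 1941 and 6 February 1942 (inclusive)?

77

25 September 1941 is a Thursday.
From 25 September 1941 to 6 February 1942 is 135 days inclusive.
135 = 7 × 19 + 2, so there are 19 full weeks plus 2 extra days.
Each full week contributes 4 days from the set (Mon, Tue, Fri, Sat): 19 × 4 = 76.
The 2 extra days are Thursday, Friday — 1 of them qualifies.
Total: 76 + 1 = 77.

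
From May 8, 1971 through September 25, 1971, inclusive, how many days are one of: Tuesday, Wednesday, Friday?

60

May 8, 1971 is a Saturday.
That's 141 days from start to end, counting both.
141 = 7 × 20 + 1, so there are 20 full weeks plus 1 extra day.
Each full week contributes 3 days from the set (Tue, Wed, Fri): 20 × 3 = 60.
The 1 extra day is Saturday — none qualify.
Total: 60 + 0 = 60.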